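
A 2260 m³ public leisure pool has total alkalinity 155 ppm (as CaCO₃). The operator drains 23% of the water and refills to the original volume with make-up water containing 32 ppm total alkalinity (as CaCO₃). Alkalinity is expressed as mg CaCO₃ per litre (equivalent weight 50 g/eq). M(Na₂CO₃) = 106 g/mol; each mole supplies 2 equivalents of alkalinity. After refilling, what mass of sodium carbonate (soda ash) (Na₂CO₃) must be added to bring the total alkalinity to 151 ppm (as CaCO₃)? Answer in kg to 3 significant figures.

58.2 kg

Volume: 2260 m³ = 2,260,000 L.
After draining 23% and refilling: 155 × 0.77 + 32 × 0.23 = 126.71 ppm.
Deficit to target: 151 − 126.71 = 24.29 mg/L.
As CaCO₃: 24.29 mg/L × 2,260,000 L = 54,900 g; ÷ 50 g/eq ÷ 2 = 549 mol Na₂CO₃.
Mass: 549 × 106 = 58,190 g.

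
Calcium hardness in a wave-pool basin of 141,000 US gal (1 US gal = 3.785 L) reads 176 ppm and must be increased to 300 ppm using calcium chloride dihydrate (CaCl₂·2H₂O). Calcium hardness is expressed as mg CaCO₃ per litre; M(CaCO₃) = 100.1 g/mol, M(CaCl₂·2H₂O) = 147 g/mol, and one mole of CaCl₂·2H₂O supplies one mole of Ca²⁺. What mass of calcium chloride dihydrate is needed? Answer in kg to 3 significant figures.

97.2 kg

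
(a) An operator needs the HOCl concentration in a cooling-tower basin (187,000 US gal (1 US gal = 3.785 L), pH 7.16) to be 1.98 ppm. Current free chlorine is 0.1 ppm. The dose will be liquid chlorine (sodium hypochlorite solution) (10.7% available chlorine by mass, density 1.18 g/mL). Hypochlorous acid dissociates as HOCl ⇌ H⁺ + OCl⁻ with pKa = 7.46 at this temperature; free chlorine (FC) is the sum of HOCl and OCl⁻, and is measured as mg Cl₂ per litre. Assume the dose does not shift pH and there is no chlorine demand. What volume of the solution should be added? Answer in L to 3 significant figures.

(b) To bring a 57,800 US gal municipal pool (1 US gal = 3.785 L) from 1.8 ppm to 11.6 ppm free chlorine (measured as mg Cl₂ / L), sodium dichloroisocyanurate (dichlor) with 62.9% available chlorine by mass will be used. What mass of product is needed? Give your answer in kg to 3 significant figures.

(a) 16.1 L; (b) 3.41 kg

(a) Volume: 187,000 US gal × 3.785 L/gal = 707,795 L.
(a) [OCl⁻]/[HOCl] = 10^(pH − pKa) = 10^(7.16 − 7.46) = 0.5012; fraction as HOCl = 1/(1 + 0.5012) = 0.6661.
(a) Free chlorine required for 1.98 ppm HOCl: 1.98 / 0.6661 = 2.972 ppm.
(a) FC to add: 2.972 − 0.1 = 2.872 mg/L as Cl₂.
(a) Cl₂ equivalent: 2.872 mg/L × 707,795 L = 2033 g.
(a) Product at 10.7% available Cl: 2033 / 0.107 = 19,000 g.
(a) Volume: 19,000 g ÷ 1.18 g/mL = 16,100 mL.

(b) Volume: 57,800 US gal × 3.785 L/gal = 218,773 L.
(b) Chlorine deficit: 11.6 − 1.8 = 9.8 ppm = 9.8 mg/L as Cl₂.
(b) Cl₂ equivalent needed: 9.8 mg/L × 218,773 L = 2,144,000 mg = 2144 g.
(b) Product at 62.9% available chlorine: 2144 / 0.629 = 3409 g.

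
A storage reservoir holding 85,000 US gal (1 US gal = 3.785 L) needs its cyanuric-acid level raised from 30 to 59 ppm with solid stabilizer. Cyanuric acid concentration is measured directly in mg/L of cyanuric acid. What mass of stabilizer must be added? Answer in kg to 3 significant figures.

9.33 kg

Volume: 85,000 US gal × 3.785 L/gal = 321,725 L.
CYA to add: (59 − 30) = 29 mg/L × 321,725 L = 9330 g cyanuric acid.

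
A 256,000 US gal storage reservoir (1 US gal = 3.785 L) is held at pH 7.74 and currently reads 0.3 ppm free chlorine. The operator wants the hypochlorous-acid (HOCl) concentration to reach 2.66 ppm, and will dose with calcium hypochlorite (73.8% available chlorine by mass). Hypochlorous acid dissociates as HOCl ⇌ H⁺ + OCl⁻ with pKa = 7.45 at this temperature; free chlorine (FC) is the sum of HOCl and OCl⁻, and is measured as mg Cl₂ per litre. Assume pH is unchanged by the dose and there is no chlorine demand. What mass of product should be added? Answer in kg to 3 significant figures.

9.91 kg

Volume: 256,000 US gal × 3.785 L/gal = 968,960 L.
[OCl⁻]/[HOCl] = 10^(pH − pKa) = 10^(7.74 − 7.45) = 1.95; fraction as HOCl = 1/(1 + 1.95) = 0.339.
Free chlorine required for 2.66 ppm HOCl: 2.66 / 0.339 = 7.847 ppm.
FC to add: 7.847 − 0.3 = 7.547 mg/L as Cl₂.
Cl₂ equivalent: 7.547 mg/L × 968,960 L = 7312 g.
Product at 73.8% available Cl: 7312 / 0.738 = 9908 g.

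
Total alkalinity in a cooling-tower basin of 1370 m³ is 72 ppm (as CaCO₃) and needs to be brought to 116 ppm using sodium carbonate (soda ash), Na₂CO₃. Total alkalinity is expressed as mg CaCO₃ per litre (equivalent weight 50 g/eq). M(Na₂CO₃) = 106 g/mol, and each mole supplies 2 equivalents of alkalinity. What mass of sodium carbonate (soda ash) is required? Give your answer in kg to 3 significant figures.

63.9 kg

Volume: 1370 m³ = 1,370,000 L.
Alkalinity to add: (116 − 72) = 44 mg/L as CaCO₃ × 1,370,000 L = 60,280 g as CaCO₃.
Equivalents: 60,280 g ÷ 50 g/eq = 1206 eq.
Each mole of Na₂CO₃ supplies 2 eq, so 1206 / 2 = 602.8 mol.
Mass: 602.8 mol × 106 g/mol = 63,900 g.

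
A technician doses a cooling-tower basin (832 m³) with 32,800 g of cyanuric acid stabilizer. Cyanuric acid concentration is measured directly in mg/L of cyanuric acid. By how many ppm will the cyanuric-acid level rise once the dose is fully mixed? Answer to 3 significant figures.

Volume: 832 m³ = 832,000 L.
Rise: 32,800 g / 832,000 L × 1000 = 39.42 mg/L.

39.4 ppm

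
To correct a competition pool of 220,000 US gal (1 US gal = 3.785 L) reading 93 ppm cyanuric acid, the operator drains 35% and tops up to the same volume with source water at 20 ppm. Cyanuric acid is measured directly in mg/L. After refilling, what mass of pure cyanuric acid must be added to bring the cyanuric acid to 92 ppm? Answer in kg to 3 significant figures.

Volume: 220,000 US gal × 3.785 L/gal = 832,700 L.
After draining 35% and refilling: 93 × 0.65 + 20 × 0.35 = 67.45 ppm.
Deficit to target: 92 − 67.45 = 24.55 mg/L.
Mass: 24.55 mg/L × 832,700 L = 20,440 g cyanuric acid.

20.4 kg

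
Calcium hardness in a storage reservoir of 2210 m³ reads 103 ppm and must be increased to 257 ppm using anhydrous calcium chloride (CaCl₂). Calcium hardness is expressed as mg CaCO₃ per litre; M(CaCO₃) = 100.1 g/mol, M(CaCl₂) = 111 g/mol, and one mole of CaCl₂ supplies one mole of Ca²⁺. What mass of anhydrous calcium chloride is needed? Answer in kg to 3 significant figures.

Volume: 2210 m³ = 2,210,000 L.
Hardness to add: (257 − 103) = 154 mg/L as CaCO₃ × 2,210,000 L = 340,300 g as CaCO₃.
Moles of Ca²⁺ (1 mol Ca²⁺ ≡ 1 mol CaCO₃): 340,300 / 100.1 g/mol = 3400 mol.
Mass of CaCl₂: 3400 × 111 = 377,400 g.

377 kg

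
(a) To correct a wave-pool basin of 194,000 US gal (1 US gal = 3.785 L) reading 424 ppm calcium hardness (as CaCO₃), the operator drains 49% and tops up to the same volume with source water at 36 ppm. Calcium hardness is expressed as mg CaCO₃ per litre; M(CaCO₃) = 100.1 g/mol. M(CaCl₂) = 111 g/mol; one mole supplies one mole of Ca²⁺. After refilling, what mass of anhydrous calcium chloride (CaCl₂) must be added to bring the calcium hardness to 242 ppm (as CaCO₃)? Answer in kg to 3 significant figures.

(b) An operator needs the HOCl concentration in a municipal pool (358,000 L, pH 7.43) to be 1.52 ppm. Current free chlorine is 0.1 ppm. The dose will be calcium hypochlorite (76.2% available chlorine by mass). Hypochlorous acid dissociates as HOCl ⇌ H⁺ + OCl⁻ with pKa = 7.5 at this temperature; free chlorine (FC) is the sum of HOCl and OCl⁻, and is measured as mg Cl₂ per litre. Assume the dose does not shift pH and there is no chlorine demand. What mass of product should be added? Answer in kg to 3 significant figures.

(a) 6.61 kg; (b) 1.27 kg

(a) Volume: 194,000 US gal × 3.785 L/gal = 734,290 L.
(a) After draining 49% and refilling: 424 × 0.51 + 36 × 0.49 = 233.88 ppm.
(a) Deficit to target: 242 − 233.88 = 8.12 mg/L.
(a) As CaCO₃: 8.12 mg/L × 734,290 L = 5962 g; ÷ 100.1 = 59.56 mol Ca²⁺.
(a) Mass: 59.56 × 111 = 6612 g.

(b) [OCl⁻]/[HOCl] = 10^(pH − pKa) = 10^(7.43 − 7.5) = 0.8511; fraction as HOCl = 1/(1 + 0.8511) = 0.5402.
(b) Free chlorine required for 1.52 ppm HOCl: 1.52 / 0.5402 = 2.814 ppm.
(b) FC to add: 2.814 − 0.1 = 2.714 mg/L as Cl₂.
(b) Cl₂ equivalent: 2.714 mg/L × 358,000 L = 971.5 g.
(b) Product at 76.2% available Cl: 971.5 / 0.762 = 1275 g.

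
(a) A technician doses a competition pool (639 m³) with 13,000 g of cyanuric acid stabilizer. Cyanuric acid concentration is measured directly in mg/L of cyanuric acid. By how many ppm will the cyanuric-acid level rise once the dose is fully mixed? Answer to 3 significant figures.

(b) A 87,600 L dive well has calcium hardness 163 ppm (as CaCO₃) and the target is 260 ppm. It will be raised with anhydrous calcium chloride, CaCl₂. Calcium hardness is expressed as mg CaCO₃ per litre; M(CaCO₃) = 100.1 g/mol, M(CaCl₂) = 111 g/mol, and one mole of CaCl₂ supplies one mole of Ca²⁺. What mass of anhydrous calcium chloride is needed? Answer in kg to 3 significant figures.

(a) 20.3 ppm; (b) 9.42 kg

(a) Volume: 639 m³ = 639,000 L.
(a) Rise: 13,000 g / 639,000 L × 1000 = 20.34 mg/L.

(b) Hardness to add: (260 − 163) = 97 mg/L as CaCO₃ × 87,600 L = 8497 g as CaCO₃.
(b) Moles of Ca²⁺ (1 mol Ca²⁺ ≡ 1 mol CaCO₃): 8497 / 100.1 g/mol = 84.89 mol.
(b) Mass of CaCl₂: 84.89 × 111 = 9422 g.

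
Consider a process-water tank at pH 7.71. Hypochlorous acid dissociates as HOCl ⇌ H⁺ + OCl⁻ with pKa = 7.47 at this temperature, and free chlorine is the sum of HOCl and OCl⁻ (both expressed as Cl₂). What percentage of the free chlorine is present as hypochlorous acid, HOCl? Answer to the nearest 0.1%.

36.5%

[OCl⁻]/[HOCl] = 10^(pH − pKa) = 10^(7.71 − 7.47) = 10^0.24 = 1.738.
Fraction as HOCl = 1 / (1 + 1.738) = 0.3653.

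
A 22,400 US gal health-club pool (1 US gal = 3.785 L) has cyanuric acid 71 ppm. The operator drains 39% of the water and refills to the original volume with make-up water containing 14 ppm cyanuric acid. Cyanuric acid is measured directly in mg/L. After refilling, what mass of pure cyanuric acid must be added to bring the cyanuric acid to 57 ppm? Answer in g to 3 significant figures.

698 g

Volume: 22,400 US gal × 3.785 L/gal = 84,784 L.
After draining 39% and refilling: 71 × 0.61 + 14 × 0.39 = 48.77 ppm.
Deficit to target: 57 − 48.77 = 8.23 mg/L.
Mass: 8.23 mg/L × 84,784 L = 697.8 g cyanuric acid.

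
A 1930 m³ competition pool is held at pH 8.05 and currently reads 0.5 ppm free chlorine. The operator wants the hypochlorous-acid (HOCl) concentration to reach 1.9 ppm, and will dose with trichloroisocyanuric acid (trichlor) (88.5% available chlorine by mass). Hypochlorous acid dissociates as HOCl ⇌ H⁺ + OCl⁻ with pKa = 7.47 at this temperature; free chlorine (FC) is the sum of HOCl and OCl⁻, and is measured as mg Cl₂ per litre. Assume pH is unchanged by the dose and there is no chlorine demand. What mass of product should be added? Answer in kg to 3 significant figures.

Volume: 1930 m³ = 1,930,000 L.
[OCl⁻]/[HOCl] = 10^(pH − pKa) = 10^(8.05 − 7.47) = 3.802; fraction as HOCl = 1/(1 + 3.802) = 0.2083.
Free chlorine required for 1.9 ppm HOCl: 1.9 / 0.2083 = 9.124 ppm.
FC to add: 9.124 − 0.5 = 8.624 mg/L as Cl₂.
Cl₂ equivalent: 8.624 mg/L × 1,930,000 L = 16,640 g.
Product at 88.5% available Cl: 16,640 / 0.885 = 18,810 g.

18.8 kg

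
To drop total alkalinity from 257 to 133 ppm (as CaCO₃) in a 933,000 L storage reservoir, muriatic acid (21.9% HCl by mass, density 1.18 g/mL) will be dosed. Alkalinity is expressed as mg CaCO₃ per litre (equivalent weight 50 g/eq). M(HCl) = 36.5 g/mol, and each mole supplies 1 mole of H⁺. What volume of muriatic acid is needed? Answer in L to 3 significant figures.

327 L

Alkalinity to neutralize: (257 − 133) = 124 mg/L as CaCO₃ × 933,000 L = 115,700 g as CaCO₃.
Equivalents of H⁺ required: 115,700 ÷ 50 g/eq = 2314 eq = 2314 mol HCl.
Mass of HCl: 2314 × 36.5 = 84,460 g.
Mass of 21.9% solution: 84,460 / 0.219 = 385,600 g.
Volume: 385,600 g ÷ 1.18 g/mL = 326,800 mL.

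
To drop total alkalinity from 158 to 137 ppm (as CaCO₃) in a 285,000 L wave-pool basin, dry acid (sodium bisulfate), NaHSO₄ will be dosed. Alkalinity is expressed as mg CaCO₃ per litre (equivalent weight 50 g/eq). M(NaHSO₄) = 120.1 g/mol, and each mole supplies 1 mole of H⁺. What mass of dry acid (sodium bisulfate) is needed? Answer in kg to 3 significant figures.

14.4 kg

Alkalinity to neutralize: (158 − 137) = 21 mg/L as CaCO₃ × 285,000 L = 5985 g as CaCO₃.
Equivalents of H⁺ required: 5985 ÷ 50 g/eq = 119.7 eq = 119.7 mol NaHSO₄.
Mass of NaHSO₄: 119.7 × 120.1 = 14,380 g.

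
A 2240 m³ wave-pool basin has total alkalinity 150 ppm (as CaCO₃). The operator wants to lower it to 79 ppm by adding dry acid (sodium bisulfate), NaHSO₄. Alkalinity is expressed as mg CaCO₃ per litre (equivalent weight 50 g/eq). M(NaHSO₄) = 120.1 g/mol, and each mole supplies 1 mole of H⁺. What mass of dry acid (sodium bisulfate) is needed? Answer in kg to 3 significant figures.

382 kg

Volume: 2240 m³ = 2,240,000 L.
Alkalinity to neutralize: (150 − 79) = 71 mg/L as CaCO₃ × 2,240,000 L = 159,000 g as CaCO₃.
Equivalents of H⁺ required: 159,000 ÷ 50 g/eq = 3181 eq = 3181 mol NaHSO₄.
Mass of NaHSO₄: 3181 × 120.1 = 382,000 g.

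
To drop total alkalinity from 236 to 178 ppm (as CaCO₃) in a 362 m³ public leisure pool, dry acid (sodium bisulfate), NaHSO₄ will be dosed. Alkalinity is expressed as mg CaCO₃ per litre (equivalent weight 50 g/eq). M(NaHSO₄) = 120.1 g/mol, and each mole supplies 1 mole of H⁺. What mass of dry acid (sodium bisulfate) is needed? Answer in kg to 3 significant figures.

50.4 kg

Volume: 362 m³ = 362,000 L.
Alkalinity to neutralize: (236 − 178) = 58 mg/L as CaCO₃ × 362,000 L = 21,000 g as CaCO₃.
Equivalents of H⁺ required: 21,000 ÷ 50 g/eq = 419.9 eq = 419.9 mol NaHSO₄.
Mass of NaHSO₄: 419.9 × 120.1 = 50,430 g.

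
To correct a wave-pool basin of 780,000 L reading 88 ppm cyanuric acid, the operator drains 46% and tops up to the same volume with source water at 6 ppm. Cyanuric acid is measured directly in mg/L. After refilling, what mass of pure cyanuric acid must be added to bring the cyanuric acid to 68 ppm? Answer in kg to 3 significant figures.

After draining 46% and refilling: 88 × 0.54 + 6 × 0.46 = 50.28 ppm.
Deficit to target: 68 − 50.28 = 17.72 mg/L.
Mass: 17.72 mg/L × 780,000 L = 13,820 g cyanuric acid.

13.8 kg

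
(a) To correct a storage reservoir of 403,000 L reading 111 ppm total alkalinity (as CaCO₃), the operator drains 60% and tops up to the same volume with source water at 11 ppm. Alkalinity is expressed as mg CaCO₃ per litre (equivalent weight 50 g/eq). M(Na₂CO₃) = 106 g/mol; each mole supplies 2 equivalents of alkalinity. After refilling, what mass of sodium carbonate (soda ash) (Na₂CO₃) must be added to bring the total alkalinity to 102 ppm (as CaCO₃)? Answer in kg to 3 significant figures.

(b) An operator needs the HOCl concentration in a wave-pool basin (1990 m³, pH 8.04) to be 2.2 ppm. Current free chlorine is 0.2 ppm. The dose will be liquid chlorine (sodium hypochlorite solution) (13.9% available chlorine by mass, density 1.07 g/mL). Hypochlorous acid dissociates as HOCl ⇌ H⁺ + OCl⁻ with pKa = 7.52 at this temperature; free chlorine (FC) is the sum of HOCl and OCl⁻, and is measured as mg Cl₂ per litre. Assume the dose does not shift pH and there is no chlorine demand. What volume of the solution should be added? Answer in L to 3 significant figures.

(a) After draining 60% and refilling: 111 × 0.40 + 11 × 0.60 = 51 ppm.
(a) Deficit to target: 102 − 51 = 51 mg/L.
(a) As CaCO₃: 51 mg/L × 403,000 L = 20,550 g; ÷ 50 g/eq ÷ 2 = 205.5 mol Na₂CO₃.
(a) Mass: 205.5 × 106 = 21,790 g.

(b) Volume: 1990 m³ = 1,990,000 L.
(b) [OCl⁻]/[HOCl] = 10^(pH − pKa) = 10^(8.04 − 7.52) = 3.311; fraction as HOCl = 1/(1 + 3.311) = 0.2319.
(b) Free chlorine required for 2.2 ppm HOCl: 2.2 / 0.2319 = 9.485 ppm.
(b) FC to add: 9.485 − 0.2 = 9.285 mg/L as Cl₂.
(b) Cl₂ equivalent: 9.285 mg/L × 1,990,000 L = 18,480 g.
(b) Product at 13.9% available Cl: 18,480 / 0.139 = 132,900 g.
(b) Volume: 132,900 g ÷ 1.07 g/mL = 124,200 mL.

(a) 21.8 kg; (b) 124 L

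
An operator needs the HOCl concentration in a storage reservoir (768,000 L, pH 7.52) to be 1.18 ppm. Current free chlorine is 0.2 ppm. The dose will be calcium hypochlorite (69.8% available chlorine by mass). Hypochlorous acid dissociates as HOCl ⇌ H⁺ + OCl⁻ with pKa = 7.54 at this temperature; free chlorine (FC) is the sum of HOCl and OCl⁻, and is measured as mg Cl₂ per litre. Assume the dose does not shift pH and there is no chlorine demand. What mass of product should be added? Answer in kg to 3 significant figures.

[OCl⁻]/[HOCl] = 10^(pH − pKa) = 10^(7.52 − 7.54) = 0.955; fraction as HOCl = 1/(1 + 0.955) = 0.5115.
Free chlorine required for 1.18 ppm HOCl: 1.18 / 0.5115 = 2.307 ppm.
FC to add: 2.307 − 0.2 = 2.107 mg/L as Cl₂.
Cl₂ equivalent: 2.107 mg/L × 768,000 L = 1618 g.
Product at 69.8% available Cl: 1618 / 0.698 = 2318 g.

2.32 kg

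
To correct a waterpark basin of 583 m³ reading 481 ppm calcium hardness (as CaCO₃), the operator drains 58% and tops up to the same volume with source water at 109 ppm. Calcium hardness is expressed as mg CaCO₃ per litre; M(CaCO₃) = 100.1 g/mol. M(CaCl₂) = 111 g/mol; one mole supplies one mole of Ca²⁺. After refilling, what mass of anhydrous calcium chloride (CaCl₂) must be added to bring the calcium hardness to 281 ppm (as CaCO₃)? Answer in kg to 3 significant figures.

Volume: 583 m³ = 583,000 L.
After draining 58% and refilling: 481 × 0.42 + 109 × 0.58 = 265.24 ppm.
Deficit to target: 281 − 265.24 = 15.76 mg/L.
As CaCO₃: 15.76 mg/L × 583,000 L = 9188 g; ÷ 100.1 = 91.79 mol Ca²⁺.
Mass: 91.79 × 111 = 10,190 g.

10.2 kg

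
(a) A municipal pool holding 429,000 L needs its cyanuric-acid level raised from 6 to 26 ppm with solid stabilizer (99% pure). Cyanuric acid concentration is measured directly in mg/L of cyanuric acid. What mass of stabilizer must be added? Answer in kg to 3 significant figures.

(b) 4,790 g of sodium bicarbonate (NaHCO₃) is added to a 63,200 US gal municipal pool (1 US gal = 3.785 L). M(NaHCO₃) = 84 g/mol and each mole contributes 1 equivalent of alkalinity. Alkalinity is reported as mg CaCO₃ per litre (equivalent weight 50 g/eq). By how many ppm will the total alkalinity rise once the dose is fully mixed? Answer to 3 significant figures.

(a) 8.67 kg; (b) 11.9 ppm

(a) CYA to add: (26 − 6) = 20 mg/L × 429,000 L = 8580 g cyanuric acid.
(a) At 99% purity: 8580 / 0.99 = 8667 g product.

(b) Volume: 63,200 US gal × 3.785 L/gal = 239,212 L.
(b) Moles of NaHCO₃: 4,790 g ÷ 84 g/mol = 57.02 mol → 57.02 eq of alkalinity.
(b) As CaCO₃: 57.02 eq × 50 g/eq = 2851 g.
(b) Rise: 2851 g / 239,212 L × 1000 = 11.92 mg/L.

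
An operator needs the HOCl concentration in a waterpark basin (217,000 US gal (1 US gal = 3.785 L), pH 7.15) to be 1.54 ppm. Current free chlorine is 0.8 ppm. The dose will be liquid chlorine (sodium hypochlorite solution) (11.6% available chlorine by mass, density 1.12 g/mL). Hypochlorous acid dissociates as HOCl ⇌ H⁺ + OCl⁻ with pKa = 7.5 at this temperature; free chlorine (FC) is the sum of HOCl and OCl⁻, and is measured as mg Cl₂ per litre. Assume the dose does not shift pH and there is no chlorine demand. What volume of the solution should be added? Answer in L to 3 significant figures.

9.03 L

Volume: 217,000 US gal × 3.785 L/gal = 821,345 L.
[OCl⁻]/[HOCl] = 10^(pH − pKa) = 10^(7.15 − 7.5) = 0.4467; fraction as HOCl = 1/(1 + 0.4467) = 0.6912.
Free chlorine required for 1.54 ppm HOCl: 1.54 / 0.6912 = 2.228 ppm.
FC to add: 2.228 − 0.8 = 1.428 mg/L as Cl₂.
Cl₂ equivalent: 1.428 mg/L × 821,345 L = 1173 g.
Product at 11.6% available Cl: 1173 / 0.116 = 10,110 g.
Volume: 10,110 g ÷ 1.12 g/mL = 9027 mL.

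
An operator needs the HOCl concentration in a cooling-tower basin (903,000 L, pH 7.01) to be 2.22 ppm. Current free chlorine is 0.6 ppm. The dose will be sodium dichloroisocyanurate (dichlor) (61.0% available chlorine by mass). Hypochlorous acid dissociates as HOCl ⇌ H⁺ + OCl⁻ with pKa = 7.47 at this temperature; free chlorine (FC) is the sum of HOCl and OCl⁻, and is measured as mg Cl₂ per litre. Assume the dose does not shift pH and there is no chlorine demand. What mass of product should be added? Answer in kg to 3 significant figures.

[OCl⁻]/[HOCl] = 10^(pH − pKa) = 10^(7.01 − 7.47) = 0.3467; fraction as HOCl = 1/(1 + 0.3467) = 0.7425.
Free chlorine required for 2.22 ppm HOCl: 2.22 / 0.7425 = 2.99 ppm.
FC to add: 2.99 − 0.6 = 2.39 mg/L as Cl₂.
Cl₂ equivalent: 2.39 mg/L × 903,000 L = 2158 g.
Product at 61.0% available Cl: 2158 / 0.61 = 3538 g.

3.54 kg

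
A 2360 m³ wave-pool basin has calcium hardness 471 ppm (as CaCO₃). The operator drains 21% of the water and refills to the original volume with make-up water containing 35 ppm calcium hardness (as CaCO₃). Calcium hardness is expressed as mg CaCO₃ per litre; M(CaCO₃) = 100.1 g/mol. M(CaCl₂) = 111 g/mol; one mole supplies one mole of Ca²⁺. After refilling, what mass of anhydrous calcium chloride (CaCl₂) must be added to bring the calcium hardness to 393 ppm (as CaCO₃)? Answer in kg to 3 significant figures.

Volume: 2360 m³ = 2,360,000 L.
After draining 21% and refilling: 471 × 0.79 + 35 × 0.21 = 379.44 ppm.
Deficit to target: 393 − 379.44 = 13.56 mg/L.
As CaCO₃: 13.56 mg/L × 2,360,000 L = 32,000 g; ÷ 100.1 = 319.7 mol Ca²⁺.
Mass: 319.7 × 111 = 35,490 g.

35.5 kg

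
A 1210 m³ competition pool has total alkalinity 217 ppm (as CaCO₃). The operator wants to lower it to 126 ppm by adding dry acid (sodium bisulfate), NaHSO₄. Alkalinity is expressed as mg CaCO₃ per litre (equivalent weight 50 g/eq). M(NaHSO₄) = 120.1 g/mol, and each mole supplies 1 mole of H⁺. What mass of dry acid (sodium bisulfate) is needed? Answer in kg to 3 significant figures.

Volume: 1210 m³ = 1,210,000 L.
Alkalinity to neutralize: (217 − 126) = 91 mg/L as CaCO₃ × 1,210,000 L = 110,100 g as CaCO₃.
Equivalents of H⁺ required: 110,100 ÷ 50 g/eq = 2202 eq = 2202 mol NaHSO₄.
Mass of NaHSO₄: 2202 × 120.1 = 264,500 g.

264 kg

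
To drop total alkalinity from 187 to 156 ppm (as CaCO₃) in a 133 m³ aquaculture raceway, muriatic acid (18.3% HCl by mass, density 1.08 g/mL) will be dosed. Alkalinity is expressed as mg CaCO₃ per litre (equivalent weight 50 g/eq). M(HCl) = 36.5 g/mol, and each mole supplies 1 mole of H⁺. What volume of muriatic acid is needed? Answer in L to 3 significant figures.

15.2 L

Volume: 133 m³ = 133,000 L.
Alkalinity to neutralize: (187 − 156) = 31 mg/L as CaCO₃ × 133,000 L = 4123 g as CaCO₃.
Equivalents of H⁺ required: 4123 ÷ 50 g/eq = 82.46 eq = 82.46 mol HCl.
Mass of HCl: 82.46 × 36.5 = 3010 g.
Mass of 18.3% solution: 3010 / 0.183 = 16,450 g.
Volume: 16,450 g ÷ 1.08 g/mL = 15,230 mL.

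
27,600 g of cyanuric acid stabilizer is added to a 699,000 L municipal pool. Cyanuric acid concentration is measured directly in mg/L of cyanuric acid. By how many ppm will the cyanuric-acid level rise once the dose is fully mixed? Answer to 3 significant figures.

Rise: 27,600 g / 699,000 L × 1000 = 39.48 mg/L.

39.5 ppm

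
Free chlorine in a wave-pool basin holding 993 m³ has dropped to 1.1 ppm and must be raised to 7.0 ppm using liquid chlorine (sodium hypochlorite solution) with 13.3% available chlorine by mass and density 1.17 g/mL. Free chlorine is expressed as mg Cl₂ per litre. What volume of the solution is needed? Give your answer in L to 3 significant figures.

Volume: 993 m³ = 993,000 L.
Chlorine deficit: 7.0 − 1.1 = 5.9 ppm = 5.9 mg/L as Cl₂.
Cl₂ equivalent needed: 5.9 mg/L × 993,000 L = 5,859,000 mg = 5859 g.
Product at 13.3% available chlorine: 5859 / 0.133 = 44,050 g.
Volume at density 1.17 g/mL: 44,050 g ÷ 1.17 g/mL = 37,650 mL.

37.6 L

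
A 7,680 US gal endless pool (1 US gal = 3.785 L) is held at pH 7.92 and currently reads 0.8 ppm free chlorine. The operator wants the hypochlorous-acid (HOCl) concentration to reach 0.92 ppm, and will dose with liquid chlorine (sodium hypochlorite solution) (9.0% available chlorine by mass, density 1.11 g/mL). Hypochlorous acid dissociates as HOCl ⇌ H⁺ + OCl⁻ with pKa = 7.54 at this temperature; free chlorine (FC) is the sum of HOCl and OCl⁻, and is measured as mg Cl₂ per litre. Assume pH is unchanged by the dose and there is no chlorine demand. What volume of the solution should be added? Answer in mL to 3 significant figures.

677 mL

Volume: 7,680 US gal × 3.785 L/gal = 29,069 L.
[OCl⁻]/[HOCl] = 10^(pH − pKa) = 10^(7.92 − 7.54) = 2.399; fraction as HOCl = 1/(1 + 2.399) = 0.2942.
Free chlorine required for 0.92 ppm HOCl: 0.92 / 0.2942 = 3.127 ppm.
FC to add: 3.127 − 0.8 = 2.327 mg/L as Cl₂.
Cl₂ equivalent: 2.327 mg/L × 29,069 L = 67.64 g.
Product at 9.0% available Cl: 67.64 / 0.09 = 751.6 g.
Volume: 751.6 g ÷ 1.11 g/mL = 677.1 mL.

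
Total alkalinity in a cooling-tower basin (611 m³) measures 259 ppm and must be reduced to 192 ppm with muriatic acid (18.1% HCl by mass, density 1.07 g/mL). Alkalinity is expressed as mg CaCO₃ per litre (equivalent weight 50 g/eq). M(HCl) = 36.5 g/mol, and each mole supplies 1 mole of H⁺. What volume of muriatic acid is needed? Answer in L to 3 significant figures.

154 L

Volume: 611 m³ = 611,000 L.
Alkalinity to neutralize: (259 − 192) = 67 mg/L as CaCO₃ × 611,000 L = 40,940 g as CaCO₃.
Equivalents of H⁺ required: 40,940 ÷ 50 g/eq = 818.7 eq = 818.7 mol HCl.
Mass of HCl: 818.7 × 36.5 = 29,880 g.
Mass of 18.1% solution: 29,880 / 0.181 = 165,100 g.
Volume: 165,100 g ÷ 1.07 g/mL = 154,300 mL.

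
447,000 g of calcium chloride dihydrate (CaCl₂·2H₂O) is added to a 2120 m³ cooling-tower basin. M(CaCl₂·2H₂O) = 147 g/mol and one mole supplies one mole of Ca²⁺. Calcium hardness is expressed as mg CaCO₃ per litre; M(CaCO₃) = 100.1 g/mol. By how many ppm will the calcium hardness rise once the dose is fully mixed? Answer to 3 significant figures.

Volume: 2120 m³ = 2,120,000 L.
Moles of Ca²⁺: 447,000 g ÷ 147 g/mol = 3041 mol.
As CaCO₃: 3041 mol × 100.1 g/mol = 304,400 g.
Rise: 304,400 g / 2,120,000 L × 1000 = 143.6 mg/L.

144 ppm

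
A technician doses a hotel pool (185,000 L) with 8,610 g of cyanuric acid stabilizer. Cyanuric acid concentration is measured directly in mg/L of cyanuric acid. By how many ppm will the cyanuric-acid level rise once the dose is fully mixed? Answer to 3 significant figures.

Rise: 8,610 g / 185,000 L × 1000 = 46.54 mg/L.

46.5 ppm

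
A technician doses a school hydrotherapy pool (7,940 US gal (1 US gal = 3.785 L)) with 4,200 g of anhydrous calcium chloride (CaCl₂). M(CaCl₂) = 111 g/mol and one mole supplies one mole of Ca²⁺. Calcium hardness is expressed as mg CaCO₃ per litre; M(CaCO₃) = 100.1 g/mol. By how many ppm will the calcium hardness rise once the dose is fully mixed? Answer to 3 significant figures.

126 ppm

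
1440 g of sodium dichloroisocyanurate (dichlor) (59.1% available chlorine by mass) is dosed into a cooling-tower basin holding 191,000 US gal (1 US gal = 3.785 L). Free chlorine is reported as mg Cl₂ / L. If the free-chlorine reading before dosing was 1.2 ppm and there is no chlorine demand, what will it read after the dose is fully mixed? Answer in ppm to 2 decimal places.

2.38 ppm

Volume: 191,000 US gal × 3.785 L/gal = 722,935 L.
Available chlorine delivered: 1440 g × 0.591 = 851 g as Cl₂.
Concentration rise: 851 g / 722,935 L = 1.177 mg/L = 1.18 ppm.
Final FC: 1.2 + 1.18 = 2.38 ppm.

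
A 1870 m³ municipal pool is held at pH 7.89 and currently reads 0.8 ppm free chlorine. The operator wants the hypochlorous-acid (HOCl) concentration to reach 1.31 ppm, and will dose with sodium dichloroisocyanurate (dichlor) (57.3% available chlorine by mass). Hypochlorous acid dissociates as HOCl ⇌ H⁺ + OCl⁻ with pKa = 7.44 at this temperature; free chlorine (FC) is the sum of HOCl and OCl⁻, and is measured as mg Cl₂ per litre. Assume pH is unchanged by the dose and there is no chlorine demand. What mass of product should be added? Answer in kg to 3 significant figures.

13.7 kg

Volume: 1870 m³ = 1,870,000 L.
[OCl⁻]/[HOCl] = 10^(pH − pKa) = 10^(7.89 − 7.44) = 2.818; fraction as HOCl = 1/(1 + 2.818) = 0.2619.
Free chlorine required for 1.31 ppm HOCl: 1.31 / 0.2619 = 5.002 ppm.
FC to add: 5.002 − 0.8 = 4.202 mg/L as Cl₂.
Cl₂ equivalent: 4.202 mg/L × 1,870,000 L = 7858 g.
Product at 57.3% available Cl: 7858 / 0.573 = 13,710 g.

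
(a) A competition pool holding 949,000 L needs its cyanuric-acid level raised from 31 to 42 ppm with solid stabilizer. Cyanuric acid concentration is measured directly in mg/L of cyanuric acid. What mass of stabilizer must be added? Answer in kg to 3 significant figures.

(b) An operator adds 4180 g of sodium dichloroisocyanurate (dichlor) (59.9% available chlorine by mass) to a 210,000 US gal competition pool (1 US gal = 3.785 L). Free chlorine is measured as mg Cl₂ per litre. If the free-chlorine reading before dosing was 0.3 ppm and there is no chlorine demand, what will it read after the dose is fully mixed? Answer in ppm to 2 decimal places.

(a) 10.4 kg; (b) 3.45 ppm

(a) CYA to add: (42 − 31) = 11 mg/L × 949,000 L = 10,440 g cyanuric acid.

(b) Volume: 210,000 US gal × 3.785 L/gal = 794,850 L.
(b) Available chlorine delivered: 4180 g × 0.599 = 2504 g as Cl₂.
(b) Concentration rise: 2504 g / 794,850 L = 3.15 mg/L = 3.15 ppm.
(b) Final FC: 0.3 + 3.15 = 3.45 ppm.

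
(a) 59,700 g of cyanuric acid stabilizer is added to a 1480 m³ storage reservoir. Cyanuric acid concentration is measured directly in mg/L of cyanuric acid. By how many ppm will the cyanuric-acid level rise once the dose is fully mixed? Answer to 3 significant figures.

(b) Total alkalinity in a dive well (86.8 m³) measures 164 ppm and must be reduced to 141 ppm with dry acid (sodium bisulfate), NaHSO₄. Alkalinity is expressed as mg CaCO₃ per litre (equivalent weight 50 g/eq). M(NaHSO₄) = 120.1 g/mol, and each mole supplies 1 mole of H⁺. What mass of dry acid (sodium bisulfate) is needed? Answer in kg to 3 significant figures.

(a) 40.3 ppm; (b) 4.80 kg

(a) Volume: 1480 m³ = 1,480,000 L.
(a) Rise: 59,700 g / 1,480,000 L × 1000 = 40.34 mg/L.

(b) Volume: 86.8 m³ = 86,800 L.
(b) Alkalinity to neutralize: (164 − 141) = 23 mg/L as CaCO₃ × 86,800 L = 1996 g as CaCO₃.
(b) Equivalents of H⁺ required: 1996 ÷ 50 g/eq = 39.93 eq = 39.93 mol NaHSO₄.
(b) Mass of NaHSO₄: 39.93 × 120.1 = 4795 g.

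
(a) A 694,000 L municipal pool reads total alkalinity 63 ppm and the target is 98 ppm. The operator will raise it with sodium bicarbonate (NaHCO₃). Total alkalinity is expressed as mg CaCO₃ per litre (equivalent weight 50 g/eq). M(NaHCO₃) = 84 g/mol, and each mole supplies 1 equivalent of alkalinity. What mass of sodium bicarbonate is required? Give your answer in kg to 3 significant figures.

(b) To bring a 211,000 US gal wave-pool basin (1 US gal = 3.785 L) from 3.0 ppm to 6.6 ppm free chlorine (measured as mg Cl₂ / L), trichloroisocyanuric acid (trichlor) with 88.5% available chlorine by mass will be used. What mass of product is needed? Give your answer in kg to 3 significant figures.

(a) 40.8 kg; (b) 3.25 kg

(a) Alkalinity to add: (98 − 63) = 35 mg/L as CaCO₃ × 694,000 L = 24,290 g as CaCO₃.
(a) Equivalents: 24,290 g ÷ 50 g/eq = 485.8 eq.
(a) NaHCO₃ supplies 1 eq per mole → 485.8 mol.
(a) Mass: 485.8 mol × 84 g/mol = 40,810 g.

(b) Volume: 211,000 US gal × 3.785 L/gal = 798,635 L.
(b) Chlorine deficit: 6.6 − 3.0 = 3.6 ppm = 3.6 mg/L as Cl₂.
(b) Cl₂ equivalent needed: 3.6 mg/L × 798,635 L = 2,875,000 mg = 2875 g.
(b) Product at 88.5% available chlorine: 2875 / 0.885 = 3249 g.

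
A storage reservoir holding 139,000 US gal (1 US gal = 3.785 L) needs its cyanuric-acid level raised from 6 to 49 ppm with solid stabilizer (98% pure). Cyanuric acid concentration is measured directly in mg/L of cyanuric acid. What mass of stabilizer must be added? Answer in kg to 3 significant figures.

23.1 kg

Volume: 139,000 US gal × 3.785 L/gal = 526,115 L.
CYA to add: (49 − 6) = 43 mg/L × 526,115 L = 22,620 g cyanuric acid.
At 98% purity: 22,620 / 0.98 = 23,080 g product.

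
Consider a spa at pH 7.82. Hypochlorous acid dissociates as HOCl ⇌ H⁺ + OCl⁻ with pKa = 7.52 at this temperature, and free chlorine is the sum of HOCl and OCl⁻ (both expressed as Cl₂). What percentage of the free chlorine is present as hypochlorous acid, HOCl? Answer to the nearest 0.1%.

[OCl⁻]/[HOCl] = 10^(pH − pKa) = 10^(7.82 − 7.52) = 10^0.30 = 1.995.
Fraction as HOCl = 1 / (1 + 1.995) = 0.3339.

33.4%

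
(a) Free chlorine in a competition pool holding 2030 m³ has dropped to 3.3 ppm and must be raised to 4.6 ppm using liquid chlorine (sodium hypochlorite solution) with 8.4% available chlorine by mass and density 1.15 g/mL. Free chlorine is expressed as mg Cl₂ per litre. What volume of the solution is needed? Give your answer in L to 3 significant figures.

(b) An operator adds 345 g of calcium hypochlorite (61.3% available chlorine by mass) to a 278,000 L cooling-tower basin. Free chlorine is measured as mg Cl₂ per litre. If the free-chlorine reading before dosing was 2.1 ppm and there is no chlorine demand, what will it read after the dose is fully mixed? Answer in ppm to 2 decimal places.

(a) 27.3 L; (b) 2.86 ppm

(a) Volume: 2030 m³ = 2,030,000 L.
(a) Chlorine deficit: 4.6 − 3.3 = 1.3 ppm = 1.3 mg/L as Cl₂.
(a) Cl₂ equivalent needed: 1.3 mg/L × 2,030,000 L = 2,639,000 mg = 2639 g.
(a) Product at 8.4% available chlorine: 2639 / 0.084 = 31,420 g.
(a) Volume at density 1.15 g/mL: 31,420 g ÷ 1.15 g/mL = 27,320 mL.

(b) Available chlorine delivered: 345 g × 0.613 = 211.5 g as Cl₂.
(b) Concentration rise: 211.5 g / 278,000 L = 0.7607 mg/L = 0.76 ppm.
(b) Final FC: 2.1 + 0.76 = 2.86 ppm.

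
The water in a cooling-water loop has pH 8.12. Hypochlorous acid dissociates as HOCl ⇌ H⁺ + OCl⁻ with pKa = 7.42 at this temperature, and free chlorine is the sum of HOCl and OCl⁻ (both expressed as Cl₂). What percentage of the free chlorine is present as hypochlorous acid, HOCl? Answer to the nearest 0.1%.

16.6%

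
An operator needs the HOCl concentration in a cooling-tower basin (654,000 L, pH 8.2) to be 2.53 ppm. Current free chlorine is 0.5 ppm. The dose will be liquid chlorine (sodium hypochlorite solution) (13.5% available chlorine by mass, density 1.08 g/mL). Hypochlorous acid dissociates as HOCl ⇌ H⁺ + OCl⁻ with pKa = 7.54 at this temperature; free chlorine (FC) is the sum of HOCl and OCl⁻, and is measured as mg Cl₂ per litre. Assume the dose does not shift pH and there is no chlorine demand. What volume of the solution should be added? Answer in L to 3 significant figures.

[OCl⁻]/[HOCl] = 10^(pH − pKa) = 10^(8.2 − 7.54) = 4.571; fraction as HOCl = 1/(1 + 4.571) = 0.1795.
Free chlorine required for 2.53 ppm HOCl: 2.53 / 0.1795 = 14.09 ppm.
FC to add: 14.09 − 0.5 = 13.59 mg/L as Cl₂.
Cl₂ equivalent: 13.59 mg/L × 654,000 L = 8891 g.
Product at 13.5% available Cl: 8891 / 0.135 = 65,860 g.
Volume: 65,860 g ÷ 1.08 g/mL = 60,980 mL.

61.0 L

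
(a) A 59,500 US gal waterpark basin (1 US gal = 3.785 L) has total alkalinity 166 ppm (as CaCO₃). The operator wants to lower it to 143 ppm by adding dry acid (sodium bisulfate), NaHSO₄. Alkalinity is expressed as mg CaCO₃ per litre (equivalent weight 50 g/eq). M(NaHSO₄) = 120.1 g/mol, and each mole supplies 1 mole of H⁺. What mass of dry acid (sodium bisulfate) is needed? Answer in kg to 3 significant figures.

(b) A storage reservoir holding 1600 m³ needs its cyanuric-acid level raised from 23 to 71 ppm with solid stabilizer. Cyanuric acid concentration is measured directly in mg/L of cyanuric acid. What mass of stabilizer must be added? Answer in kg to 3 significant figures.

(a) 12.4 kg; (b) 76.8 kg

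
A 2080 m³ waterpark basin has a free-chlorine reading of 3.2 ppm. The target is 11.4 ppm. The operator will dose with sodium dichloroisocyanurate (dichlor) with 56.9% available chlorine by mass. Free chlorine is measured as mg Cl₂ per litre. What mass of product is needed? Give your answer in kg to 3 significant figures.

Volume: 2080 m³ = 2,080,000 L.
Chlorine deficit: 11.4 − 3.2 = 8.2 ppm = 8.2 mg/L as Cl₂.
Cl₂ equivalent needed: 8.2 mg/L × 2,080,000 L = 17,060,000 mg = 17,060 g.
Product at 56.9% available chlorine: 17,060 / 0.569 = 29,980 g.

30.0 kg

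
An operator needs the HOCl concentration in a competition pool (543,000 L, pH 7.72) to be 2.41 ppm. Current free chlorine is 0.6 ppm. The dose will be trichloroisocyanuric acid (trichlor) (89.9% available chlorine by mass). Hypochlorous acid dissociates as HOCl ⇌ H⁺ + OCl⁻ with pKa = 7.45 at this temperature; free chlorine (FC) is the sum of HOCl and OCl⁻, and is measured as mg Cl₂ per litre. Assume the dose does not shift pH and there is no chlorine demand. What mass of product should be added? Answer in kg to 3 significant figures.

[OCl⁻]/[HOCl] = 10^(pH − pKa) = 10^(7.72 − 7.45) = 1.862; fraction as HOCl = 1/(1 + 1.862) = 0.3494.
Free chlorine required for 2.41 ppm HOCl: 2.41 / 0.3494 = 6.898 ppm.
FC to add: 6.898 − 0.6 = 6.298 mg/L as Cl₂.
Cl₂ equivalent: 6.298 mg/L × 543,000 L = 3420 g.
Product at 89.9% available Cl: 3420 / 0.899 = 3804 g.

3.80 kg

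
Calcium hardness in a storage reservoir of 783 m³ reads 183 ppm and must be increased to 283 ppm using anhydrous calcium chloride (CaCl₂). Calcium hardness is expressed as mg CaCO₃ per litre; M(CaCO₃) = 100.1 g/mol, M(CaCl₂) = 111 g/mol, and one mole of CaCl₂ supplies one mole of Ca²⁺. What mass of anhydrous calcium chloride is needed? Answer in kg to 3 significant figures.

86.8 kg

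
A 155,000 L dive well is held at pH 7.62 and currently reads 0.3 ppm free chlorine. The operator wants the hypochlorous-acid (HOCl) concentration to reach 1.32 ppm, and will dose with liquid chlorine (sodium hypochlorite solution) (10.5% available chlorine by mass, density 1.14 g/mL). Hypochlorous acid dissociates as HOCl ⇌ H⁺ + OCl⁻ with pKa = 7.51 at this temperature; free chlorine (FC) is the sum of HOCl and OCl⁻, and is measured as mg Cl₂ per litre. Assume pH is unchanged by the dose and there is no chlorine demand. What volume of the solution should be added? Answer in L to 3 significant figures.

[OCl⁻]/[HOCl] = 10^(pH − pKa) = 10^(7.62 − 7.51) = 1.288; fraction as HOCl = 1/(1 + 1.288) = 0.437.
Free chlorine required for 1.32 ppm HOCl: 1.32 / 0.437 = 3.02 ppm.
FC to add: 3.02 − 0.3 = 2.72 mg/L as Cl₂.
Cl₂ equivalent: 2.72 mg/L × 155,000 L = 421.7 g.
Product at 10.5% available Cl: 421.7 / 0.105 = 4016 g.
Volume: 4016 g ÷ 1.14 g/mL = 3523 mL.

3.52 L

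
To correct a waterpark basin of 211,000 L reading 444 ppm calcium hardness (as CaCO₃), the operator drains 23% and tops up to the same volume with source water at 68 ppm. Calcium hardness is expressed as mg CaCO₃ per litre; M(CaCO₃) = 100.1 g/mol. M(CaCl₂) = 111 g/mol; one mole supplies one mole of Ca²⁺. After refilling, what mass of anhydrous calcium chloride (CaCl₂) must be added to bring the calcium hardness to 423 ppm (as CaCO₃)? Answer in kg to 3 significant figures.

15.3 kg

After draining 23% and refilling: 444 × 0.77 + 68 × 0.23 = 357.52 ppm.
Deficit to target: 423 − 357.52 = 65.48 mg/L.
As CaCO₃: 65.48 mg/L × 211,000 L = 13,820 g; ÷ 100.1 = 138 mol Ca²⁺.
Mass: 138 × 111 = 15,320 g.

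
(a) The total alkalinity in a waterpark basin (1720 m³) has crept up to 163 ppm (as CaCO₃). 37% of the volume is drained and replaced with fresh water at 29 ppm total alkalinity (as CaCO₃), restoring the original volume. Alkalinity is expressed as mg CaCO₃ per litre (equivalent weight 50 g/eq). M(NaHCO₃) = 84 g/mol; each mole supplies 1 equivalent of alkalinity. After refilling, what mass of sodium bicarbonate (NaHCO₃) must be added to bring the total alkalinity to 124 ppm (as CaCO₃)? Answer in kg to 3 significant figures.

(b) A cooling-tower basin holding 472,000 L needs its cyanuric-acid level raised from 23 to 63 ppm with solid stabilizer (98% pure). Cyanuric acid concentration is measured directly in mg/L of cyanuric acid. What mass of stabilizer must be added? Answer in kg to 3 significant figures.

(a) 30.6 kg; (b) 19.3 kg

(a) Volume: 1720 m³ = 1,720,000 L.
(a) After draining 37% and refilling: 163 × 0.63 + 29 × 0.37 = 113.42 ppm.
(a) Deficit to target: 124 − 113.42 = 10.58 mg/L.
(a) As CaCO₃: 10.58 mg/L × 1,720,000 L = 18,200 g; ÷ 50 g/eq ÷ 1 = 364 mol NaHCO₃.
(a) Mass: 364 × 84 = 30,570 g.

(b) CYA to add: (63 − 23) = 40 mg/L × 472,000 L = 18,880 g cyanuric acid.
(b) At 98% purity: 18,880 / 0.98 = 19,270 g product.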